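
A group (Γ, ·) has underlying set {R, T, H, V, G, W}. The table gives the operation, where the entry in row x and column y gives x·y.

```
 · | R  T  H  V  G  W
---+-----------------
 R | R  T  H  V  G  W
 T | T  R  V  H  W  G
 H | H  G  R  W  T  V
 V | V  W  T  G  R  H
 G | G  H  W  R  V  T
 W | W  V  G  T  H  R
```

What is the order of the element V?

The identity element is R (its row matches the header).
V^1 = V
V^2 = V·V = G
V^3 = G·V = R
The first power of V equal to the identity is V^3, so ord(V) = 3.

3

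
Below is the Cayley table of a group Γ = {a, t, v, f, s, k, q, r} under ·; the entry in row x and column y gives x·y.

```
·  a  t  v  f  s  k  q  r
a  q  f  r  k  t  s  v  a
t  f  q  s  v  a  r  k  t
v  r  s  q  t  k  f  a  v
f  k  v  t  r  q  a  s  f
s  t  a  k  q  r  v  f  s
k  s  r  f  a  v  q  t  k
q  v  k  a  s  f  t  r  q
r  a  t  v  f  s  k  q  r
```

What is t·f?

v

Read row t, column f: t·f = v.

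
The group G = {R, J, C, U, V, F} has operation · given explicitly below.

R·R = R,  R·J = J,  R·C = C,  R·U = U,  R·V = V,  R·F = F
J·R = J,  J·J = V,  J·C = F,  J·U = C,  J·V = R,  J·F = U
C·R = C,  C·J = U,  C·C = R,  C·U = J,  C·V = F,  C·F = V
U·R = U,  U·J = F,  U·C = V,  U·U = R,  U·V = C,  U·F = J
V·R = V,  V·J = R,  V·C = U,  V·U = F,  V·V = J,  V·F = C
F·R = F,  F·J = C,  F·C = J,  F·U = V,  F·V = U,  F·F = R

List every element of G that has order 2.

Identity is R. Compute the order of each non-identity element by repeated multiplication:
  J: J → V → R  (order 3)
  C: C → R  (order 2)
  U: U → R  (order 2)
  V: V → J → R  (order 3)
  F: F → R  (order 2)
Elements of order 2: {C, F, U}.

{C, F, U}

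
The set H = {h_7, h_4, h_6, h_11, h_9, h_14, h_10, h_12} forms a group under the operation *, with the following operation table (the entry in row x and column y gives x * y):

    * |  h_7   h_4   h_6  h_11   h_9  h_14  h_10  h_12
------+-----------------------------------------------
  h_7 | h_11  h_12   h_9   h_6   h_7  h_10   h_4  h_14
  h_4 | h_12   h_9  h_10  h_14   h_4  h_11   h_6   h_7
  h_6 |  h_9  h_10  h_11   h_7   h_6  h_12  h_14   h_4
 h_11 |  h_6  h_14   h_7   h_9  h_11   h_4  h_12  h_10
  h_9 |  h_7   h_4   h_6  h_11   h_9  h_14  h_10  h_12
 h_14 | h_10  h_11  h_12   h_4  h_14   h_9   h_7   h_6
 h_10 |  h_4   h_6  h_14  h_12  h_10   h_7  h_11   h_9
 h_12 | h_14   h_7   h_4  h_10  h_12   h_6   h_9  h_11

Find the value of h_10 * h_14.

h_7

Read row h_10, column h_14: h_10 * h_14 = h_7.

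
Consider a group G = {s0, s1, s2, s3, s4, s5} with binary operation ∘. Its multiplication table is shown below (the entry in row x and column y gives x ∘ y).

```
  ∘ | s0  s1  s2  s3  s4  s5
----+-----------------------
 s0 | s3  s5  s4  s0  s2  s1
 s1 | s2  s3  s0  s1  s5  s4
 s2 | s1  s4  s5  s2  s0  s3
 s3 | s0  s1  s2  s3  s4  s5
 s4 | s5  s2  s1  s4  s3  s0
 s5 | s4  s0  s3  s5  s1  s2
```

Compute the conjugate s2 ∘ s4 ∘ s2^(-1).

The identity is s3. In row s2, the entry s3 sits in column s5, so s2^(-1) = s5.
s2 ∘ s4 = s0
s0 ∘ s5 = s1

s1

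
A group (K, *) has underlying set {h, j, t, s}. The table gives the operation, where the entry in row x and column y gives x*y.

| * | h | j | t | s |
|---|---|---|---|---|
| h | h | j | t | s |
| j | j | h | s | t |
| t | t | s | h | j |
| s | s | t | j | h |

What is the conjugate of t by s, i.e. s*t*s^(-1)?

t

The identity is h. In row s, the entry h sits in column s, so s^(-1) = s.
s*t = j
j*s = t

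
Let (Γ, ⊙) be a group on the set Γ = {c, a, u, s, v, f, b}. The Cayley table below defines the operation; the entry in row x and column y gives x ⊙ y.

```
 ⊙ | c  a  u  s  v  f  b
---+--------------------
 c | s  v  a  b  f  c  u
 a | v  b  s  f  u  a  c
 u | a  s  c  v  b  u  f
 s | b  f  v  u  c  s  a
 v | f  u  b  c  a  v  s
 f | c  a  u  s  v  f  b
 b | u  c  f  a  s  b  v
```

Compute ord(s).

The identity element is f (its row matches the header).
s^1 = s
s^2 = s ⊙ s = u
s^3 = u ⊙ s = v
s^4 = v ⊙ s = c
s^5 = c ⊙ s = b
s^6 = b ⊙ s = a
s^7 = a ⊙ s = f
The first power of s equal to the identity is s^7, so ord(s) = 7.
(Structurally, Γ here is isomorphic to the cyclic group Z_7.)

7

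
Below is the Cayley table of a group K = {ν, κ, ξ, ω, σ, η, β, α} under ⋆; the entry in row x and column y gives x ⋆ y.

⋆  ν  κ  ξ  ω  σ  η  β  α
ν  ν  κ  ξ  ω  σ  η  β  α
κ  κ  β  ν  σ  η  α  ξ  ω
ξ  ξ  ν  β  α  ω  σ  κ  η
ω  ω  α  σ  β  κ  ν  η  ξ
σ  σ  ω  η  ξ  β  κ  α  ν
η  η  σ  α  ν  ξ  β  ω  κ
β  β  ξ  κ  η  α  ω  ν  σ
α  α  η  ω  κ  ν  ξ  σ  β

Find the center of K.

{β, ν}

An element z is central iff its row equals its column in the table.
For σ: σ ⋆ ω = ξ ≠ κ = ω ⋆ σ, so σ ∉ Z.
Checking each element this way leaves Z(K) = {β, ν}.
(Structurally, K here is isomorphic to the quaternion group Q_8.)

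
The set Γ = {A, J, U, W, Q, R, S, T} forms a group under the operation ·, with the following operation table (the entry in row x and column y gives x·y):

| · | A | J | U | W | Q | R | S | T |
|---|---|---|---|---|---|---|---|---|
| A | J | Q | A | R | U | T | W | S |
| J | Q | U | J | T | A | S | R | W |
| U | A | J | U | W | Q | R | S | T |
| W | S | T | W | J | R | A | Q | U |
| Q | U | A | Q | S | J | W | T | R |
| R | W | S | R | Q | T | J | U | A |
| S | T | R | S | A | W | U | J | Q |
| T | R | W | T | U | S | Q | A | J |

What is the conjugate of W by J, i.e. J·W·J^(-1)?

W

The identity is U. In row J, the entry U sits in column J, so J^(-1) = J.
J·W = T
T·J = W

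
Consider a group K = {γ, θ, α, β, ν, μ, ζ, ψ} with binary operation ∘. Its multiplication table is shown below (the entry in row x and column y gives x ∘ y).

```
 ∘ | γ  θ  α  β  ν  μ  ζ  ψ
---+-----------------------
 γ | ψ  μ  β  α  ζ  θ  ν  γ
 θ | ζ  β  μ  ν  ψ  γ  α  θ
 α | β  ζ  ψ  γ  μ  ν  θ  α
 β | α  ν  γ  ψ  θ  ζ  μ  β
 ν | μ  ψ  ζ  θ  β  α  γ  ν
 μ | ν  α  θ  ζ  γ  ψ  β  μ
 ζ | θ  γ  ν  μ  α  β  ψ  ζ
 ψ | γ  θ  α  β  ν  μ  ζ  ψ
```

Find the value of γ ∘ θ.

Read row γ, column θ: γ ∘ θ = μ.
(Structurally, K here is isomorphic to the dihedral group D_4.)

μ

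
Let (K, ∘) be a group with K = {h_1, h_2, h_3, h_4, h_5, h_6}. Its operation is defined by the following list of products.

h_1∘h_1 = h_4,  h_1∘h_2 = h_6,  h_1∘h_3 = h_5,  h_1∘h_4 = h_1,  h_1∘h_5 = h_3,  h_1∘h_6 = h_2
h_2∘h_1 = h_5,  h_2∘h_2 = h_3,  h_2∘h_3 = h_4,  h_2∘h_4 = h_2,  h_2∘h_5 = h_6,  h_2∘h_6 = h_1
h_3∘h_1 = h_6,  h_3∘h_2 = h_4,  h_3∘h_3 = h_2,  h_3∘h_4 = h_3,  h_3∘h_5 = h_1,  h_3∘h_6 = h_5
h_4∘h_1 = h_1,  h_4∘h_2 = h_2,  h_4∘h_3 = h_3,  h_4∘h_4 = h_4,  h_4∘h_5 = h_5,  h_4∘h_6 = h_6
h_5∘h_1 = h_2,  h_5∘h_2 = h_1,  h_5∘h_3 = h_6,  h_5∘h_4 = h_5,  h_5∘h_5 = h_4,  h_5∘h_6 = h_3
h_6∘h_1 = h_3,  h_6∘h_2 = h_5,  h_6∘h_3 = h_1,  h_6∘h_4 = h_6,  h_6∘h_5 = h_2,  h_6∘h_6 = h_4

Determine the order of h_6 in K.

The identity element is h_4 (its row matches the header).
h_6^1 = h_6
h_6^2 = h_6 ∘ h_6 = h_4
The first power of h_6 equal to the identity is h_6^2, so ord(h_6) = 2.

2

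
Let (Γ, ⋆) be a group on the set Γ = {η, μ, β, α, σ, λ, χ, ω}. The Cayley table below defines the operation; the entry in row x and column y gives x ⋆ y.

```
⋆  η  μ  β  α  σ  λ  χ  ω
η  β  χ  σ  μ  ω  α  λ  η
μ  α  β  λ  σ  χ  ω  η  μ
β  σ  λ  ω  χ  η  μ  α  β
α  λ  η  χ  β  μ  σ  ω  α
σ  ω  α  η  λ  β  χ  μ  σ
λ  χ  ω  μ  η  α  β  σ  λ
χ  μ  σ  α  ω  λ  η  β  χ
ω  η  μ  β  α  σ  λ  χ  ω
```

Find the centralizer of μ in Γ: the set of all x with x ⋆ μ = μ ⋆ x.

Compare row μ with column μ entry by entry.
λ ⋆ μ = ω = μ ⋆ λ, so λ commutes with μ.
α ⋆ μ = η but μ ⋆ α = σ, so α does not.
Collecting the elements that commute with μ: C(μ) = {β, λ, μ, ω}.

{β, λ, μ, ω}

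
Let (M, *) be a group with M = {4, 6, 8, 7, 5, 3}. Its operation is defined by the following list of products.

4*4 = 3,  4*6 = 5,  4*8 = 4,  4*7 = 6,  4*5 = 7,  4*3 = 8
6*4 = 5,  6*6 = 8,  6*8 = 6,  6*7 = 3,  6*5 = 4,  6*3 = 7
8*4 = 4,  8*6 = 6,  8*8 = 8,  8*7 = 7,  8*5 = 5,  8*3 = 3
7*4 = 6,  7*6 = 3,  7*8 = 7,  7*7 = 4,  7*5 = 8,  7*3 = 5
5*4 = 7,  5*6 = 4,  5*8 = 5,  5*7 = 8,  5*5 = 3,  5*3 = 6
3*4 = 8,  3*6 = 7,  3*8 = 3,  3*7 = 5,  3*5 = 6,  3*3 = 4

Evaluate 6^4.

6^1 = 6
6^2 = 6 * 6 = 8
6^3 = 8 * 6 = 6
6^4 = 6 * 6 = 8
(Structurally, M here is isomorphic to the cyclic group Z_6.)

8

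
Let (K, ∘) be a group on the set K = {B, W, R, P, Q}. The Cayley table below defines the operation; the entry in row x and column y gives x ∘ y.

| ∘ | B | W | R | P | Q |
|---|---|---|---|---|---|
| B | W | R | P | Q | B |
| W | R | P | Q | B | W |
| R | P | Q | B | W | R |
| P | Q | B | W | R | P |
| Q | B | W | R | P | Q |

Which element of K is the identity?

Q

The identity e satisfies e ∘ x = x for all x, so its row in the table reproduces the column headers.
Row Q reads: B, W, R, P, Q — exactly the header order. So Q is the identity.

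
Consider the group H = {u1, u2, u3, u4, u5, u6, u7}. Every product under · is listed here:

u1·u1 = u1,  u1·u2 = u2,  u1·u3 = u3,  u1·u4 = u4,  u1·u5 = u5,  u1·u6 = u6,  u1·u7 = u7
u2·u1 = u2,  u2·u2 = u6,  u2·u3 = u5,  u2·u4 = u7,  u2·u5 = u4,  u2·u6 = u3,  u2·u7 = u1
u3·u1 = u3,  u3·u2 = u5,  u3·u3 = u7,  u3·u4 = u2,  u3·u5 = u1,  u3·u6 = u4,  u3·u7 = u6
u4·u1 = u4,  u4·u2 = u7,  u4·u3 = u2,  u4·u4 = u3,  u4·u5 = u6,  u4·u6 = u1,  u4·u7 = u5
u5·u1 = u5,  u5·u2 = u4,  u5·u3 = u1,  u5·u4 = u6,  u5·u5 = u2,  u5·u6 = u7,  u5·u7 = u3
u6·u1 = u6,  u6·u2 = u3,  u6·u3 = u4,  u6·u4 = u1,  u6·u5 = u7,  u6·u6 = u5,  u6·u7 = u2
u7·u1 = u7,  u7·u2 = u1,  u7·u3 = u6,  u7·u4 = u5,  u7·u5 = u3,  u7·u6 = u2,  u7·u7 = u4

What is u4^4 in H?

u7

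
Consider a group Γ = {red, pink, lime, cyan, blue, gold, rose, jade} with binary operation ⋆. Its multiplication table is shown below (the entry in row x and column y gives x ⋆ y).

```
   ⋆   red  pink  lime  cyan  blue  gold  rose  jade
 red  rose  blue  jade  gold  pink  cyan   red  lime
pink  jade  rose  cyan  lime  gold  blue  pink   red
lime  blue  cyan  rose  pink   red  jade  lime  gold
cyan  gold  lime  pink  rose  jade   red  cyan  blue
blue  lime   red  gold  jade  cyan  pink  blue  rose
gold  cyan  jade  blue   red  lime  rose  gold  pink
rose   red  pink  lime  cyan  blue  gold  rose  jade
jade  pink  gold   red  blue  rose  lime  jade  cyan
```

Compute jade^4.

jade^1 = jade
jade^2 = jade ⋆ jade = cyan
jade^3 = cyan ⋆ jade = blue
jade^4 = blue ⋆ jade = rose

rose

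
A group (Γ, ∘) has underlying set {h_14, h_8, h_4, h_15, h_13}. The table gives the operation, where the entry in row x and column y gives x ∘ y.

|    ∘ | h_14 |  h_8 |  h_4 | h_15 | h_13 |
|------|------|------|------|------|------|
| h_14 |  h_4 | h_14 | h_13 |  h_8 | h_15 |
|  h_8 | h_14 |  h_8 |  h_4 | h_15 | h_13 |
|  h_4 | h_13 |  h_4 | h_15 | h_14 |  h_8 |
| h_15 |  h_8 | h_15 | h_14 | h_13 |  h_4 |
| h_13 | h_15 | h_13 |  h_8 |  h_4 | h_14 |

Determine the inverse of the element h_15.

h_14

First locate the identity: row h_8 matches the header, so h_8 is the identity.
Scan row h_15 for h_8: h_15 ∘ h_14 = h_8. Hence h_15^(-1) = h_14.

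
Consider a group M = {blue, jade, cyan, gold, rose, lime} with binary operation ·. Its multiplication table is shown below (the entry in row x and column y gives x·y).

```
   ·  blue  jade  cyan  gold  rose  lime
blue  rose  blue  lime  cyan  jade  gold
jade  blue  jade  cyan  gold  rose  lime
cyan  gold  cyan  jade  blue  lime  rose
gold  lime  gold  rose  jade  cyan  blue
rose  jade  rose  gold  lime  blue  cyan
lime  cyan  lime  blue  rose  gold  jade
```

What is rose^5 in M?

blue

rose^1 = rose
rose^2 = rose·rose = blue
rose^3 = blue·rose = jade
rose^4 = jade·rose = rose
rose^5 = rose·rose = blue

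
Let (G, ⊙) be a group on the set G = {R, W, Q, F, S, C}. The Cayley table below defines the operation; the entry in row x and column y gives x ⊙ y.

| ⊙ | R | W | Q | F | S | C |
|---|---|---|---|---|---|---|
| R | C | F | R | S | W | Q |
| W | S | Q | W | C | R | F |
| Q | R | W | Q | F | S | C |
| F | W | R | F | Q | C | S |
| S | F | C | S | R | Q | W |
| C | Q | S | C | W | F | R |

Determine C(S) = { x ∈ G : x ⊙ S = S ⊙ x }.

{Q, S}

Compare row S with column S entry by entry.
R ⊙ S = W but S ⊙ R = F, so R does not.
Collecting the elements that commute with S: C(S) = {Q, S}.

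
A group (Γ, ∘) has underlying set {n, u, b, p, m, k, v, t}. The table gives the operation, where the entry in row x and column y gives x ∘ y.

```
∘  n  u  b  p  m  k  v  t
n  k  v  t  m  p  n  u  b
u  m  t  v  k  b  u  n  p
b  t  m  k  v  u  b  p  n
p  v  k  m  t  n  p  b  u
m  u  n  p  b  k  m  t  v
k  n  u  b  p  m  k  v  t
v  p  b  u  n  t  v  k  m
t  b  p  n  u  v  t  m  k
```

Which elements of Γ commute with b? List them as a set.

Compare row b with column b entry by entry.
n ∘ b = t = b ∘ n, so n commutes with b.
m ∘ b = p but b ∘ m = u, so m does not.
Collecting the elements that commute with b: C(b) = {b, k, n, t}.
(Structurally, Γ here is isomorphic to the dihedral group D_4.)

{b, k, n, t}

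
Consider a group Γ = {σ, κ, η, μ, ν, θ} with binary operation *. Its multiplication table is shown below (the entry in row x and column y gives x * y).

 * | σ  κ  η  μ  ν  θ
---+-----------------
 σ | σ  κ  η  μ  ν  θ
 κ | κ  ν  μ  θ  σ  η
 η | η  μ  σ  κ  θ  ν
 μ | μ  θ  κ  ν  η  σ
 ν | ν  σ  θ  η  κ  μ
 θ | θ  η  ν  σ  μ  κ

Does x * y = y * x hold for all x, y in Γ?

Yes

Check whether the table is symmetric across its main diagonal.
Every entry (row x, col y) equals the entry (row y, col x), so Γ is abelian.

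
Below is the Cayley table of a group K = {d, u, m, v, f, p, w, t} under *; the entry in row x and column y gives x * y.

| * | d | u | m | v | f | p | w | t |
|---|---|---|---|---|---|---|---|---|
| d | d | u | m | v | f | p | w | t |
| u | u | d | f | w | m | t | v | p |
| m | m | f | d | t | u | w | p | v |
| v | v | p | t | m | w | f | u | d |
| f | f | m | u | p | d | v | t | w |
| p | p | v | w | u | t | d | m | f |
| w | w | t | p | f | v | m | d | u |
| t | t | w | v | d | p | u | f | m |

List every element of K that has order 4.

{t, v}

Identity is d. Compute the order of each non-identity element by repeated multiplication:
  u: u → d  (order 2)
  m: m → d  (order 2)
  v: v → m → t → d  (order 4)
  f: f → d  (order 2)
  p: p → d  (order 2)
  w: w → d  (order 2)
  t: t → m → v → d  (order 4)
Elements of order 4: {t, v}.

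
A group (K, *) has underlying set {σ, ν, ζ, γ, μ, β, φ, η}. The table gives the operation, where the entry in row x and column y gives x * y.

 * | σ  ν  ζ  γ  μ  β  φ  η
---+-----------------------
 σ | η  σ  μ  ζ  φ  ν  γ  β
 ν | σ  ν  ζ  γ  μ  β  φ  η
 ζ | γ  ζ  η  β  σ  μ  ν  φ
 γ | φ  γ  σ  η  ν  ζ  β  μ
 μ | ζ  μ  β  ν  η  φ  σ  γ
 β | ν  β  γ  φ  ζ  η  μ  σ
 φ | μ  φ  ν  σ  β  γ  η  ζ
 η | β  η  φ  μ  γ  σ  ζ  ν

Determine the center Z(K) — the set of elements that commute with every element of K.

{η, ν}

An element z is central iff its row equals its column in the table.
For γ: γ * σ = φ ≠ ζ = σ * γ, so γ ∉ Z.
Checking each element this way leaves Z(K) = {η, ν}.
(Structurally, K here is isomorphic to the quaternion group Q_8.)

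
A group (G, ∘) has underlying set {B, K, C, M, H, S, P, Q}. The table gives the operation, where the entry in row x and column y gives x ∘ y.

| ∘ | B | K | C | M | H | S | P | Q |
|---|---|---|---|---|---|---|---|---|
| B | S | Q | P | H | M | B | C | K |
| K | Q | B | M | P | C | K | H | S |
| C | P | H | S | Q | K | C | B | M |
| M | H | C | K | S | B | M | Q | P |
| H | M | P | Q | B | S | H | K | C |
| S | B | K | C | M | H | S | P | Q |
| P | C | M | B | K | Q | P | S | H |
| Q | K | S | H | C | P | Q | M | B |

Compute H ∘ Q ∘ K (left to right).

H ∘ Q = C
C ∘ K = H

H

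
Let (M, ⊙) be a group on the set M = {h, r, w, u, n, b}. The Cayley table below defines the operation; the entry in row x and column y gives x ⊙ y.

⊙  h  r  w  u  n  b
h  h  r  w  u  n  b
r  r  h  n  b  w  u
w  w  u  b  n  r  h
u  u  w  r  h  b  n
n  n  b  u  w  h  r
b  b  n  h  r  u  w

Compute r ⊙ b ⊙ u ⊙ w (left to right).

r ⊙ b = u
u ⊙ u = h
h ⊙ w = w

w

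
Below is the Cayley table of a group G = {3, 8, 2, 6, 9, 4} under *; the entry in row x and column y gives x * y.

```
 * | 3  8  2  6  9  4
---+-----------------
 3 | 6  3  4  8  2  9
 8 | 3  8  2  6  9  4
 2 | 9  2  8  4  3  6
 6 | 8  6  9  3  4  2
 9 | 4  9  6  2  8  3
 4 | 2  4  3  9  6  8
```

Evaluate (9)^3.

9

9^1 = 9
9^2 = 9 * 9 = 8
9^3 = 8 * 9 = 9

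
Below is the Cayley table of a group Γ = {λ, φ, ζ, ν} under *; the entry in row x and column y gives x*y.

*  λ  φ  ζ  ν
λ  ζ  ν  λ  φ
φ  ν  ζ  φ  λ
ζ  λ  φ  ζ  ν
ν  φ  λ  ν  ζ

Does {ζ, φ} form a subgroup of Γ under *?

Yes

{ζ, φ} contains the identity ζ.
Checking products: every product of two elements of {ζ, φ} (read from the table) lies in {ζ, φ}, so the set is closed.
In a finite group, a nonempty closed subset is a subgroup. So {ζ, φ} ≤ Γ.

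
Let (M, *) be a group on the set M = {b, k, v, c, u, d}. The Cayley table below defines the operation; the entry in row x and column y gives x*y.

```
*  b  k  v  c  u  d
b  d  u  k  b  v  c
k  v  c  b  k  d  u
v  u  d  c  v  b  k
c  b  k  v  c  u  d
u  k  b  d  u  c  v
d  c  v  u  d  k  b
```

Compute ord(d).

The identity element is c (its row matches the header).
d^1 = d
d^2 = d*d = b
d^3 = b*d = c
The first power of d equal to the identity is d^3, so ord(d) = 3.

3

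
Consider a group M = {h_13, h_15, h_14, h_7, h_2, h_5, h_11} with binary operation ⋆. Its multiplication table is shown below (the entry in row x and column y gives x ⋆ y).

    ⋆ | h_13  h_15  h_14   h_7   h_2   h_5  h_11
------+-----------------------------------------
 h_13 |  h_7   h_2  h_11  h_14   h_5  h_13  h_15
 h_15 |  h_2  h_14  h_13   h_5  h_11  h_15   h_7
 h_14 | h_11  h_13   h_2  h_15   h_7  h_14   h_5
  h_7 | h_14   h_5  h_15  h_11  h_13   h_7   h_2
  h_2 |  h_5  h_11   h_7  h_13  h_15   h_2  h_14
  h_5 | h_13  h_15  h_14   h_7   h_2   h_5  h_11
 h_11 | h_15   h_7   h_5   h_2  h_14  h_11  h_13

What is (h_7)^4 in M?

h_7^1 = h_7
h_7^2 = h_7 ⋆ h_7 = h_11
h_7^3 = h_11 ⋆ h_7 = h_2
h_7^4 = h_2 ⋆ h_7 = h_13
(Structurally, M here is isomorphic to the cyclic group Z_7.)

h_13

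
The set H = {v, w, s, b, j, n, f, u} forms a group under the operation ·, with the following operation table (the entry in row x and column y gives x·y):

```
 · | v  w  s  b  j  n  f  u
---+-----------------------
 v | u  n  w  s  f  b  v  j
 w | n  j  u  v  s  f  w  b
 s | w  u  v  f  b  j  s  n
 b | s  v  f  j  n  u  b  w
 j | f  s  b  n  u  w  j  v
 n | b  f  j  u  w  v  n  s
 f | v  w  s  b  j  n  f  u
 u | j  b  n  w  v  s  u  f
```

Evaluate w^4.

u

w^1 = w
w^2 = w·w = j
w^3 = j·w = s
w^4 = s·w = u
(Structurally, H here is isomorphic to the cyclic group Z_8.)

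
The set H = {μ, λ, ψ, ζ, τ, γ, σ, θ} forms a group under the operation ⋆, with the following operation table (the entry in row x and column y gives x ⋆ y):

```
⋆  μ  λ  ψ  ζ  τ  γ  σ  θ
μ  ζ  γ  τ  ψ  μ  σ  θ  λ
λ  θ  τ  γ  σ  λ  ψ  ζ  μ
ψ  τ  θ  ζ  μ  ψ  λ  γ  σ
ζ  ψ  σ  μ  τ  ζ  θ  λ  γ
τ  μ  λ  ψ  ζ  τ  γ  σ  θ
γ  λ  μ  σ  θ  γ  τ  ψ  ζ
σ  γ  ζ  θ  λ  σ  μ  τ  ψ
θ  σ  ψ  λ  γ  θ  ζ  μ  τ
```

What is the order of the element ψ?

4

The identity element is τ (its row matches the header).
ψ^1 = ψ
ψ^2 = ψ ⋆ ψ = ζ
ψ^3 = ζ ⋆ ψ = μ
ψ^4 = μ ⋆ ψ = τ
The first power of ψ equal to the identity is ψ^4, so ord(ψ) = 4.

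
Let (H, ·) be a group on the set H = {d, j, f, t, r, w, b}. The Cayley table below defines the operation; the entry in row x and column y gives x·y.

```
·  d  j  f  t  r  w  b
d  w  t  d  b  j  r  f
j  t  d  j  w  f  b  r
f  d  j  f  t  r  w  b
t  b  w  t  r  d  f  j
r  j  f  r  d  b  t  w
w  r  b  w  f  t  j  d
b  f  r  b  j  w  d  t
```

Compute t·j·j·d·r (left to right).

t·j = w
w·j = b
b·d = f
f·r = r

r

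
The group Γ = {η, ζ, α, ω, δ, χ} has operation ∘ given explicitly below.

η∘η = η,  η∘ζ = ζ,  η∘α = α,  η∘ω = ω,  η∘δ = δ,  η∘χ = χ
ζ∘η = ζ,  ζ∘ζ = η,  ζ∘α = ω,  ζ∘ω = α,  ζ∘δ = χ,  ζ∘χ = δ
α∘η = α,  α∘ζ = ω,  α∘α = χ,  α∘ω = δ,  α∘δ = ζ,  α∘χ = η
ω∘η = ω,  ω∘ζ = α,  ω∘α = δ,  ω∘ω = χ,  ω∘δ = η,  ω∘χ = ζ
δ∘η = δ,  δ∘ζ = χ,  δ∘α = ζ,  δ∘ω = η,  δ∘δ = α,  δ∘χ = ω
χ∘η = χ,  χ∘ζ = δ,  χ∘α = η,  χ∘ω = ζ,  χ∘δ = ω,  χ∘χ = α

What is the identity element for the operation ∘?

The identity e satisfies e ∘ x = x for all x, so its row in the table reproduces the column headers.
Row η reads: η, ζ, α, ω, δ, χ — exactly the header order. So η is the identity.

η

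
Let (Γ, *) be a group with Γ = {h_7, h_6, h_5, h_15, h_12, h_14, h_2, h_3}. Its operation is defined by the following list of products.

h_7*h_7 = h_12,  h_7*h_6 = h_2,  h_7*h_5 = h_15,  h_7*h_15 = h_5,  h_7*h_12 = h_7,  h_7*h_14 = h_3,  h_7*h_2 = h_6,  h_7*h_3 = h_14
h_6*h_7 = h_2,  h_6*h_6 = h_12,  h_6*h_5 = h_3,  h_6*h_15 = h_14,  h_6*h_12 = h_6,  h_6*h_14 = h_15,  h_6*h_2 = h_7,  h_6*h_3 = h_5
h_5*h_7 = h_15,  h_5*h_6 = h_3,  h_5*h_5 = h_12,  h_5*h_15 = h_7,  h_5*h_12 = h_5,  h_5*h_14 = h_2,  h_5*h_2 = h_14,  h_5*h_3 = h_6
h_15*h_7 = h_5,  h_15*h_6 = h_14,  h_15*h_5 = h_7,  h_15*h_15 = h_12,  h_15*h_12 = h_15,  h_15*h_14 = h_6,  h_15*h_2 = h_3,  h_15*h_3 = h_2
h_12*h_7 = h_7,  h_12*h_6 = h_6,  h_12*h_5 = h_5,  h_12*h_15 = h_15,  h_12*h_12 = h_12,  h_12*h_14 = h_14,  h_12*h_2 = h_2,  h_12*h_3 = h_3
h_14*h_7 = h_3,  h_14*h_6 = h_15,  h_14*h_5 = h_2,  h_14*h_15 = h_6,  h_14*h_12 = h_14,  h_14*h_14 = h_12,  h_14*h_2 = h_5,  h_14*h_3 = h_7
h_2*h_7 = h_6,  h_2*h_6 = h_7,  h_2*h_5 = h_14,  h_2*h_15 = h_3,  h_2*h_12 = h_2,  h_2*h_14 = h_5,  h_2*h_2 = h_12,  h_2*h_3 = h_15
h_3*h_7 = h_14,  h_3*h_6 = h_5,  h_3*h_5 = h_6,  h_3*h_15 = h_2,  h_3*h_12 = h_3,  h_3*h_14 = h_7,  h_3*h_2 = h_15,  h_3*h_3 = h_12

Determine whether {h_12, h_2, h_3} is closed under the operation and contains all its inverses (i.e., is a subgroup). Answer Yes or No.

h_2*h_3 = h_15, which is not in {h_12, h_2, h_3}.
The subset is not closed under *, so it is not a subgroup.

No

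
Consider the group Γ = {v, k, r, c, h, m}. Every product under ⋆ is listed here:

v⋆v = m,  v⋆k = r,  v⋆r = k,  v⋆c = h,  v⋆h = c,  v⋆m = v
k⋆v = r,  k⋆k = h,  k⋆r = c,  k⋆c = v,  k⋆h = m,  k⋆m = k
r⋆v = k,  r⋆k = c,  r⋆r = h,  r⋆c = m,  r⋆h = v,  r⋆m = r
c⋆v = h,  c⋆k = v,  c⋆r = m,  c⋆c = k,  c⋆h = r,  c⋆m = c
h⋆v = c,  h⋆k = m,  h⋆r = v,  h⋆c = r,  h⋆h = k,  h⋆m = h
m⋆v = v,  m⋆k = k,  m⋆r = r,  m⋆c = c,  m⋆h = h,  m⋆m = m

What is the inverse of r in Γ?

First locate the identity: row m matches the header, so m is the identity.
Scan row r for m: r ⋆ c = m. Hence r^(-1) = c.

c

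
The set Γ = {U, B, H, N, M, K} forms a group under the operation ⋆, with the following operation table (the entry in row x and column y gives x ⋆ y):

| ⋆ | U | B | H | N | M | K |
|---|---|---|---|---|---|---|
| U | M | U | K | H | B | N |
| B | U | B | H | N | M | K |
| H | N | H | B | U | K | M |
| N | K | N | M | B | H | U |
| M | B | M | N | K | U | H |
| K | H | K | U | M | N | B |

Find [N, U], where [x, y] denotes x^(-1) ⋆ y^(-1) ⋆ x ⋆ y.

M

Identity is B; from the table N^(-1) = N and U^(-1) = M.
N ⋆ M = H
H ⋆ N = U
U ⋆ U = M
(Structurally, Γ here is isomorphic to the symmetric group S_3.)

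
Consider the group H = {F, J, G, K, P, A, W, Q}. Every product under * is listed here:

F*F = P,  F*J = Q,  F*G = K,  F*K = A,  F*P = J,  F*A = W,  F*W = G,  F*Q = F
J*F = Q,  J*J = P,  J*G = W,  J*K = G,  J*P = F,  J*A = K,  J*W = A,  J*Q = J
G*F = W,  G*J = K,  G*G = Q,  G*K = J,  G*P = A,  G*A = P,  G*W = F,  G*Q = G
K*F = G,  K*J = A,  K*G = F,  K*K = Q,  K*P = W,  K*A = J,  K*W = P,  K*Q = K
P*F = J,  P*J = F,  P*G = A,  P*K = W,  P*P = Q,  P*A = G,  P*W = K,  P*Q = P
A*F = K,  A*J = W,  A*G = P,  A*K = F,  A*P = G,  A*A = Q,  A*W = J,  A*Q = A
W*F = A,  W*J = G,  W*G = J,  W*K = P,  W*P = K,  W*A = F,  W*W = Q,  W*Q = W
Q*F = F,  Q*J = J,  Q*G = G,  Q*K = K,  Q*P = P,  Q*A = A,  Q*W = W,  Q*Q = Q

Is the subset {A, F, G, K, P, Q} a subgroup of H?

No

P * F = J, which is not in {A, F, G, K, P, Q}.
The subset is not closed under *, so it is not a subgroup.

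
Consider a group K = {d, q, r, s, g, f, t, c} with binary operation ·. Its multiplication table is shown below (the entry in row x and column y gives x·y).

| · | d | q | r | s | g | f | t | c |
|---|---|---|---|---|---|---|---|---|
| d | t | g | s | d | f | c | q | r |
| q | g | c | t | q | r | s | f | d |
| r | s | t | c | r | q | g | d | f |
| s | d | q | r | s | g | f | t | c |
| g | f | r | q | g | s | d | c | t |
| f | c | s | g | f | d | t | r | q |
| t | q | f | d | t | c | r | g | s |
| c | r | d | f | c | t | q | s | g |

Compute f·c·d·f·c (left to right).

f·c = q
q·d = g
g·f = d
d·c = r

r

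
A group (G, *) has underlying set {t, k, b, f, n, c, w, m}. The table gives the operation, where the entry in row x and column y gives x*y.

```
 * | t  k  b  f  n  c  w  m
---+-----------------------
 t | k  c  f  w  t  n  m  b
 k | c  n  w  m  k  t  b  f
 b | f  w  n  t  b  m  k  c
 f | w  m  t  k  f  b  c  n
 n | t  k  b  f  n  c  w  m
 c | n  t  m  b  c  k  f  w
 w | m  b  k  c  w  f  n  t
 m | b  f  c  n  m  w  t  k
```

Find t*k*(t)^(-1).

The identity is n. In row t, the entry n sits in column c, so t^(-1) = c.
t*k = c
c*c = k
(Structurally, G here is isomorphic to Z_2 x Z_4.)

k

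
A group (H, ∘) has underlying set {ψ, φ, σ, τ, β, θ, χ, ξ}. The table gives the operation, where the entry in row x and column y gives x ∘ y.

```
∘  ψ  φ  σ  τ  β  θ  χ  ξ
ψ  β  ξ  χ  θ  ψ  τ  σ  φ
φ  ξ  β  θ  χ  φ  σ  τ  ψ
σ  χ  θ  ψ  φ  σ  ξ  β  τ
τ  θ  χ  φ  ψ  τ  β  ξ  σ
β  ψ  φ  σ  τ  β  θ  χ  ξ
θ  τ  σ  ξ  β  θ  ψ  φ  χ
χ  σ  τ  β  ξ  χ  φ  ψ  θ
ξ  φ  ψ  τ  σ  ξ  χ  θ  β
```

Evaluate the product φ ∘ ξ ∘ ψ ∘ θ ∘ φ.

σ

φ ∘ ξ = ψ
ψ ∘ ψ = β
β ∘ θ = θ
θ ∘ φ = σ
(Structurally, H here is isomorphic to Z_2 x Z_4.)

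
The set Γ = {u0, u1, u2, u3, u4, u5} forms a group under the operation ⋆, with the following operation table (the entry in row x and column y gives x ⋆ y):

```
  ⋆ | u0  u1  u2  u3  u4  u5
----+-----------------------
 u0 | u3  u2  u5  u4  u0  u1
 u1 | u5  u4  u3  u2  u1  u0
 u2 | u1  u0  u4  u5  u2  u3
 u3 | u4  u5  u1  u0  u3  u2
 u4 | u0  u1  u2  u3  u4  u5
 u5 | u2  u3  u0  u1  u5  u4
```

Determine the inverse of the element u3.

u0

First locate the identity: row u4 matches the header, so u4 is the identity.
Scan row u3 for u4: u3 ⋆ u0 = u4. Hence u3^(-1) = u0.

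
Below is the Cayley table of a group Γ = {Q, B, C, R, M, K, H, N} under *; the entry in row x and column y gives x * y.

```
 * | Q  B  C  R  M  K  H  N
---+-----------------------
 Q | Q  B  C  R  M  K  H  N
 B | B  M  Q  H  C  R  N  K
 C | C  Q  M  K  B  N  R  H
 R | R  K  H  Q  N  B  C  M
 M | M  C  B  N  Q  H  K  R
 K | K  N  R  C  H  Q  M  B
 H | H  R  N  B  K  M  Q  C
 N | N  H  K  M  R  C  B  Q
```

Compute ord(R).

The identity element is Q (its row matches the header).
R^1 = R
R^2 = R * R = Q
The first power of R equal to the identity is R^2, so ord(R) = 2.
(Structurally, Γ here is isomorphic to the dihedral group D_4.)

2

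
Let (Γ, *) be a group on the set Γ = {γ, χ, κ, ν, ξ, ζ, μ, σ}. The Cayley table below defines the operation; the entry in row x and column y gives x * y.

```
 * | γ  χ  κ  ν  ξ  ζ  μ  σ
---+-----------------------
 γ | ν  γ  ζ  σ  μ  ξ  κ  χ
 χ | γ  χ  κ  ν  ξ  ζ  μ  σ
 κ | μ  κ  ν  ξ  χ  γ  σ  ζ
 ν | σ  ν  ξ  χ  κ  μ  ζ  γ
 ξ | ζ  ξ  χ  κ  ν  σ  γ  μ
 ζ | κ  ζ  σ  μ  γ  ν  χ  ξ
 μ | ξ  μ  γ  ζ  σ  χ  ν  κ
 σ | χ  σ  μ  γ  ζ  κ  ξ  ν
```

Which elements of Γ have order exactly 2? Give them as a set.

Identity is χ. Compute the order of each non-identity element by repeated multiplication:
  γ: γ → ν → σ → χ  (order 4)
  κ: κ → ν → ξ → χ  (order 4)
  ν: ν → χ  (order 2)
  ξ: ξ → ν → κ → χ  (order 4)
  ζ: ζ → ν → μ → χ  (order 4)
  μ: μ → ν → ζ → χ  (order 4)
  σ: σ → ν → γ → χ  (order 4)
Elements of order 2: {ν}.
(Structurally, Γ here is isomorphic to the quaternion group Q_8.)

{ν}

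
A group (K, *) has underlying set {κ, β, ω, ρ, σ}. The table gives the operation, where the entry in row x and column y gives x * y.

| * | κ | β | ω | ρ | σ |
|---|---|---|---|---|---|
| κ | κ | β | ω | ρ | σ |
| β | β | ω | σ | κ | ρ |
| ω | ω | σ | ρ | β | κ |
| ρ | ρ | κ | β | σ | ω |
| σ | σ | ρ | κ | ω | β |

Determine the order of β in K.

The identity element is κ (its row matches the header).
β^1 = β
β^2 = β * β = ω
β^3 = ω * β = σ
β^4 = σ * β = ρ
β^5 = ρ * β = κ
The first power of β equal to the identity is β^5, so ord(β) = 5.
(Structurally, K here is isomorphic to the cyclic group Z_5.)

5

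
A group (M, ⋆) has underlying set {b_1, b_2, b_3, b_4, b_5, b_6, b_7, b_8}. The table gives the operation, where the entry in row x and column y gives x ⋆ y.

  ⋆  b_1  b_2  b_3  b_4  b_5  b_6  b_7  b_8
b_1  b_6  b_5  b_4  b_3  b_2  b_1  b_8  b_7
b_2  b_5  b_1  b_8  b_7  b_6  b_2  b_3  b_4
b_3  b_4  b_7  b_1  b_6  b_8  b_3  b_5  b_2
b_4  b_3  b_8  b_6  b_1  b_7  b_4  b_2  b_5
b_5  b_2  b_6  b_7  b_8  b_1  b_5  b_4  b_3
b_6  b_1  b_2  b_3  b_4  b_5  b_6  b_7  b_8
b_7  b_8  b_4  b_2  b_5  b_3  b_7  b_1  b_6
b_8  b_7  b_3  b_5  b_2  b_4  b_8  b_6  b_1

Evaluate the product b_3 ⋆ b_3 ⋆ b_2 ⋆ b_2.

b_6

b_3 ⋆ b_3 = b_1
b_1 ⋆ b_2 = b_5
b_5 ⋆ b_2 = b_6
(Structurally, M here is isomorphic to the quaternion group Q_8.)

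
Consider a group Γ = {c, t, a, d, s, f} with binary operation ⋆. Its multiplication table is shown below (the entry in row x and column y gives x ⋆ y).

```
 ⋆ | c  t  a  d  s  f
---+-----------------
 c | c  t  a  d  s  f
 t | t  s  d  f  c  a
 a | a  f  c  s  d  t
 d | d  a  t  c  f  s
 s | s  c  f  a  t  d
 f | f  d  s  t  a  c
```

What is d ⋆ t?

a

Read row d, column t: d ⋆ t = a.
(Structurally, Γ here is isomorphic to the symmetric group S_3.)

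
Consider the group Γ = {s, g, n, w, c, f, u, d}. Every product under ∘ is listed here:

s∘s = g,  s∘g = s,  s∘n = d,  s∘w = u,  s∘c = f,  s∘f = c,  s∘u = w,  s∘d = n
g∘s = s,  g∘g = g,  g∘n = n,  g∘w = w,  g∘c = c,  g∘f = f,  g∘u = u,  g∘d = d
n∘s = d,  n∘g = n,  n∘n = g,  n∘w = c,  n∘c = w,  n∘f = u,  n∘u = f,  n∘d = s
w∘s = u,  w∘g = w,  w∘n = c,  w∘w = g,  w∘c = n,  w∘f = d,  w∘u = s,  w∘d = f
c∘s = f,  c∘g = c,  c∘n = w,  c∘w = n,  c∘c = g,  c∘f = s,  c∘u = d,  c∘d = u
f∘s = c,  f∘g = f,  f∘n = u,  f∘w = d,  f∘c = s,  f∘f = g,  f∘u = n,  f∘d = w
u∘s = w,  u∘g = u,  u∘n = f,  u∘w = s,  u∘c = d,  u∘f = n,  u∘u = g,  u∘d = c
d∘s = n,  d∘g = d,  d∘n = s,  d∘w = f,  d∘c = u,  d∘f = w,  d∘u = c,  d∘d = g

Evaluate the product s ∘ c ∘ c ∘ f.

s ∘ c = f
f ∘ c = s
s ∘ f = c

c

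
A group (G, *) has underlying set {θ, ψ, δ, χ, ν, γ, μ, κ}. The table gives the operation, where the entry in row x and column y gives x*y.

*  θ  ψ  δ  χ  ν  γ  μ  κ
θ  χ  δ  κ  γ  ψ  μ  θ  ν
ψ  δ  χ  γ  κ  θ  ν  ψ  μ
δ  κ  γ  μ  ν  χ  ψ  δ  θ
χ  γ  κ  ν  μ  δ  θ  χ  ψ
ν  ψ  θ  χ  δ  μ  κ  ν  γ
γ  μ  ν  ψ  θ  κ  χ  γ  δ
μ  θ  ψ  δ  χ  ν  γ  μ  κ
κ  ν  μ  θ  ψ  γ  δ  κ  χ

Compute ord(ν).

2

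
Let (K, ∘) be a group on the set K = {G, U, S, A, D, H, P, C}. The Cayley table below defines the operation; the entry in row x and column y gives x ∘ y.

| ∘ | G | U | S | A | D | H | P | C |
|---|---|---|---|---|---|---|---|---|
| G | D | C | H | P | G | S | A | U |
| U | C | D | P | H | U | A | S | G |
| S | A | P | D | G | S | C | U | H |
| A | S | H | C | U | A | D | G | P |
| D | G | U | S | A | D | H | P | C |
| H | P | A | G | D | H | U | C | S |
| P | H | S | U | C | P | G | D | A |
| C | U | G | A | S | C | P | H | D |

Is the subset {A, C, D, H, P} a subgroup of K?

No

A ∘ A = U, which is not in {A, C, D, H, P}.
The subset is not closed under ∘, so it is not a subgroup.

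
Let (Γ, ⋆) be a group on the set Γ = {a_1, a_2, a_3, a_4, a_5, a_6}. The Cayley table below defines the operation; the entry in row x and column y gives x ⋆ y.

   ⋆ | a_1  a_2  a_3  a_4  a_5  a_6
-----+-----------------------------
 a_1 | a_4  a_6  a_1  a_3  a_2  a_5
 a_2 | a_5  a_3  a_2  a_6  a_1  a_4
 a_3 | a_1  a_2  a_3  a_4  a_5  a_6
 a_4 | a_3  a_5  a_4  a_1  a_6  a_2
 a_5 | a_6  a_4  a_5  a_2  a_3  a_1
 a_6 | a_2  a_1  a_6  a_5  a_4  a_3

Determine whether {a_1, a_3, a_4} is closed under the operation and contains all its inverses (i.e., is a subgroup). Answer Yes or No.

{a_1, a_3, a_4} contains the identity a_3.
Checking products: every product of two elements of {a_1, a_3, a_4} (read from the table) lies in {a_1, a_3, a_4}, so the set is closed.
In a finite group, a nonempty closed subset is a subgroup. So {a_1, a_3, a_4} ≤ Γ.

Yes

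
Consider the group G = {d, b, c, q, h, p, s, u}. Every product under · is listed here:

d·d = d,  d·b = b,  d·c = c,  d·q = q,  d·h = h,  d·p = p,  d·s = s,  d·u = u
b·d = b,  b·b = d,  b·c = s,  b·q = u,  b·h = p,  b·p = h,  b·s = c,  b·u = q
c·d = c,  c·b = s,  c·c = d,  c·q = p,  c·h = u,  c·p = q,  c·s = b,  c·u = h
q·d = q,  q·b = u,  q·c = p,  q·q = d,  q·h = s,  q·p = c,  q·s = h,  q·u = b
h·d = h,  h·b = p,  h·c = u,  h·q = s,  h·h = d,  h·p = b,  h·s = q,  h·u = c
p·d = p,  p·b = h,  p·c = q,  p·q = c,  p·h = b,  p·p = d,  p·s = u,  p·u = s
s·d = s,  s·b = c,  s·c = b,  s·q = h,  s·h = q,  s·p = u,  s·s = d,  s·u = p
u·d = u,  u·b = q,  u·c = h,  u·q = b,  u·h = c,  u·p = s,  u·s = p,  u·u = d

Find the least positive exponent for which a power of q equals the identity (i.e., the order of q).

The identity element is d (its row matches the header).
q^1 = q
q^2 = q·q = d
The first power of q equal to the identity is q^2, so ord(q) = 2.

2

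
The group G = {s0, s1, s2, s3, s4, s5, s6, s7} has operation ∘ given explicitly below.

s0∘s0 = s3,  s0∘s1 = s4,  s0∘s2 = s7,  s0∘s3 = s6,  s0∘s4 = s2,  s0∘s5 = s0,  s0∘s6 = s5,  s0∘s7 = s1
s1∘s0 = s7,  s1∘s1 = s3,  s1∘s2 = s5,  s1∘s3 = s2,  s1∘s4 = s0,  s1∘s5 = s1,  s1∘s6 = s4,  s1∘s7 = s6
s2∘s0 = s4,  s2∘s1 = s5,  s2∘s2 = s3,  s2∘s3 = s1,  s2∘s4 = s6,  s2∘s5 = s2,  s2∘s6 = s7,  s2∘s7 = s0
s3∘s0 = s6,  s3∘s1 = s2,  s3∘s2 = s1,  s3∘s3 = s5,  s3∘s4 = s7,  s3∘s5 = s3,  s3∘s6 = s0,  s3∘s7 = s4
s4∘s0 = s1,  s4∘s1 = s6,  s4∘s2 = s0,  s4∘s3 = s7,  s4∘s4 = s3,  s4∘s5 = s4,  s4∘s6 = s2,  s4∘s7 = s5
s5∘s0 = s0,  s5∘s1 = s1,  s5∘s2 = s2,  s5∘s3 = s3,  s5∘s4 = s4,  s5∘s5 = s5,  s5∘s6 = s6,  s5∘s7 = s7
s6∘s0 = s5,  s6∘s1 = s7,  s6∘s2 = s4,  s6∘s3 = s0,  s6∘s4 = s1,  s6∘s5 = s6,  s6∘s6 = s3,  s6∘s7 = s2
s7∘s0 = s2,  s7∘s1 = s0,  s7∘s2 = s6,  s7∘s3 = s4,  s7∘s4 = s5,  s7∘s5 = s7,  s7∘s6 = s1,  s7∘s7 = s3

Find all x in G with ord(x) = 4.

Identity is s5. Compute the order of each non-identity element by repeated multiplication:
  s0: s0 → s3 → s6 → s5  (order 4)
  s1: s1 → s3 → s2 → s5  (order 4)
  s2: s2 → s3 → s1 → s5  (order 4)
  s3: s3 → s5  (order 2)
  s4: s4 → s3 → s7 → s5  (order 4)
  s6: s6 → s3 → s0 → s5  (order 4)
  s7: s7 → s3 → s4 → s5  (order 4)
Elements of order 4: {s0, s1, s2, s4, s6, s7}.

{s0, s1, s2, s4, s6, s7}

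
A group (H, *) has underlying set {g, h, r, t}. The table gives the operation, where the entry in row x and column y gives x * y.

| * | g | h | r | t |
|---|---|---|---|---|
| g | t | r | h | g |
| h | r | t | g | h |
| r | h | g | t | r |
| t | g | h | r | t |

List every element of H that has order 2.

{g, h, r}

Identity is t. Compute the order of each non-identity element by repeated multiplication:
  g: g → t  (order 2)
  h: h → t  (order 2)
  r: r → t  (order 2)
Elements of order 2: {g, h, r}.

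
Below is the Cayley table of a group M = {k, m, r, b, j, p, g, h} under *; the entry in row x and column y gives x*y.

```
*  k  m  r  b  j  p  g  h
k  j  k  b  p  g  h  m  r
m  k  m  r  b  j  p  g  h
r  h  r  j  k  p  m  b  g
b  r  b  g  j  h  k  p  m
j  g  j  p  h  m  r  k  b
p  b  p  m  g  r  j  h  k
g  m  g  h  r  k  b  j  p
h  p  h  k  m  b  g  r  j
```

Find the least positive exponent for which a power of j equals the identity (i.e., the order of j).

2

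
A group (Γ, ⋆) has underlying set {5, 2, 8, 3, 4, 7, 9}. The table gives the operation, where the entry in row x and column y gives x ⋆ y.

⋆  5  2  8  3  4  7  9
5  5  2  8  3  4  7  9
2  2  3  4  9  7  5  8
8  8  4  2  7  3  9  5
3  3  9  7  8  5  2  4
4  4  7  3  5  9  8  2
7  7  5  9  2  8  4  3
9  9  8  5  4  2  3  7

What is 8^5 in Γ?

7

8^1 = 8
8^2 = 8 ⋆ 8 = 2
8^3 = 2 ⋆ 8 = 4
8^4 = 4 ⋆ 8 = 3
8^5 = 3 ⋆ 8 = 7
(Structurally, Γ here is isomorphic to the cyclic group Z_7.)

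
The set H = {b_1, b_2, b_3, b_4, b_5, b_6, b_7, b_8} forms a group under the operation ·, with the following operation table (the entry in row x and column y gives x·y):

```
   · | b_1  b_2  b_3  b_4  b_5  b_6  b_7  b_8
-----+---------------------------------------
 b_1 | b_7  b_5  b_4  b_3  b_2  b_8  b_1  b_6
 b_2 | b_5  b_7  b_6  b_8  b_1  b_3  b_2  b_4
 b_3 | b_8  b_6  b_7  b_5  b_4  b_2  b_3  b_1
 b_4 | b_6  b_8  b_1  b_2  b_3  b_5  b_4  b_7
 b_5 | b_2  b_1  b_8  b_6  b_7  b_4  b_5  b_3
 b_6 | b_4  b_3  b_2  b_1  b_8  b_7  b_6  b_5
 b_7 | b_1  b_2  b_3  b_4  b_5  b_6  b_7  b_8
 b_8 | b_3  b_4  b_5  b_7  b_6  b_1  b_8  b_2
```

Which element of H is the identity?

b_7

The identity e satisfies e·x = x for all x, so its row in the table reproduces the column headers.
Row b_7 reads: b_1, b_2, b_3, b_4, b_5, b_6, b_7, b_8 — exactly the header order. So b_7 is the identity.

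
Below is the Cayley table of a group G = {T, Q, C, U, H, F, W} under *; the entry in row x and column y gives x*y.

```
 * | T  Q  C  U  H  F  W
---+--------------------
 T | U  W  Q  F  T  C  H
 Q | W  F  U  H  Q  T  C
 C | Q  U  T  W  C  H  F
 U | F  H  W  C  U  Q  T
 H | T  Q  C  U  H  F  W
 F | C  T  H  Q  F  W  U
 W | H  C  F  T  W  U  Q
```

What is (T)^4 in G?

T^1 = T
T^2 = T*T = U
T^3 = U*T = F
T^4 = F*T = C

C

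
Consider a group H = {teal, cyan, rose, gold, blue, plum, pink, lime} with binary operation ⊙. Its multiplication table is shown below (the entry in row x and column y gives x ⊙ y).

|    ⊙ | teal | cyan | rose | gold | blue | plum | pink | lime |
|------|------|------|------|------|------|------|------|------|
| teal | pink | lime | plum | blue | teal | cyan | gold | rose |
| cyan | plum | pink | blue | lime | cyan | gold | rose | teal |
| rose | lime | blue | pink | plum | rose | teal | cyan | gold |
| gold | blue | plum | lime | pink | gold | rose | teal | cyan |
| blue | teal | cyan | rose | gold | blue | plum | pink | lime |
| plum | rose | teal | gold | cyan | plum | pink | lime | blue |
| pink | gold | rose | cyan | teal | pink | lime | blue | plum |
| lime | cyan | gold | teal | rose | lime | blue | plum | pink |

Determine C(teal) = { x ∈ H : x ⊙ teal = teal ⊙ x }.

{blue, gold, pink, teal}

Compare row teal with column teal entry by entry.
gold ⊙ teal = blue = teal ⊙ gold, so gold commutes with teal.
lime ⊙ teal = cyan but teal ⊙ lime = rose, so lime does not.
Collecting the elements that commute with teal: C(teal) = {blue, gold, pink, teal}.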